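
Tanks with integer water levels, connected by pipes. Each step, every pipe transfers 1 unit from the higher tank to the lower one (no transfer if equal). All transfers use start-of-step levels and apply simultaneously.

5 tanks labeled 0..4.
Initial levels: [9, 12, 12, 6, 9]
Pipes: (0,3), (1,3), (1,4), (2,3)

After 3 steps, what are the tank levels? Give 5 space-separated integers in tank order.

Step 1: flows [0->3,1->3,1->4,2->3] -> levels [8 10 11 9 10]
Step 2: flows [3->0,1->3,1=4,2->3] -> levels [9 9 10 10 10]
Step 3: flows [3->0,3->1,4->1,2=3] -> levels [10 11 10 8 9]

Answer: 10 11 10 8 9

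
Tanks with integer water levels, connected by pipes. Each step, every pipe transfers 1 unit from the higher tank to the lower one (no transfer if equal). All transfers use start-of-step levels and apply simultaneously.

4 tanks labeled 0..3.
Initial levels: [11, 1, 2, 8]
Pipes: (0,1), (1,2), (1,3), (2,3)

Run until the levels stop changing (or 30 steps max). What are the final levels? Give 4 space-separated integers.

Step 1: flows [0->1,2->1,3->1,3->2] -> levels [10 4 2 6]
Step 2: flows [0->1,1->2,3->1,3->2] -> levels [9 5 4 4]
Step 3: flows [0->1,1->2,1->3,2=3] -> levels [8 4 5 5]
Step 4: flows [0->1,2->1,3->1,2=3] -> levels [7 7 4 4]
Step 5: flows [0=1,1->2,1->3,2=3] -> levels [7 5 5 5]
Step 6: flows [0->1,1=2,1=3,2=3] -> levels [6 6 5 5]
Step 7: flows [0=1,1->2,1->3,2=3] -> levels [6 4 6 6]
Step 8: flows [0->1,2->1,3->1,2=3] -> levels [5 7 5 5]
Step 9: flows [1->0,1->2,1->3,2=3] -> levels [6 4 6 6]
  -> period-2 cycle: step 9 state = step 7 state; never stabilizes
  -> state at step 30: (30-7) mod 2 = 1, same as step 8 -> [5 7 5 5]

Answer: 5 7 5 5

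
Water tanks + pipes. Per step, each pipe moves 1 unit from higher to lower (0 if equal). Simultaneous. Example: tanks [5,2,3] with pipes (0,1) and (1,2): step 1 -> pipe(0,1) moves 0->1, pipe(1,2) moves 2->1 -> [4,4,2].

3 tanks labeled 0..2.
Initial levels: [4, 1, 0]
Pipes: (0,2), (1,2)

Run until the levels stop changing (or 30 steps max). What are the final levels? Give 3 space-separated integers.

Answer: 1 1 3

Derivation:
Step 1: flows [0->2,1->2] -> levels [3 0 2]
Step 2: flows [0->2,2->1] -> levels [2 1 2]
Step 3: flows [0=2,2->1] -> levels [2 2 1]
Step 4: flows [0->2,1->2] -> levels [1 1 3]
Step 5: flows [2->0,2->1] -> levels [2 2 1]
  -> period-2 cycle: step 5 state = step 3 state; never stabilizes
  -> state at step 30: (30-3) mod 2 = 1, same as step 4 -> [1 1 3]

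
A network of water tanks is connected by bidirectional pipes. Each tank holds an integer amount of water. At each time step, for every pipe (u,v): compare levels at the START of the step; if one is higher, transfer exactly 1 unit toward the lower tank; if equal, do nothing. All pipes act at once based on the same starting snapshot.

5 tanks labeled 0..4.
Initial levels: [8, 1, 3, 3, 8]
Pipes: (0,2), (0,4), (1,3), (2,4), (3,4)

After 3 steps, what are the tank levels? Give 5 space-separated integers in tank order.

Answer: 6 3 5 4 5

Derivation:
Step 1: flows [0->2,0=4,3->1,4->2,4->3] -> levels [7 2 5 3 6]
Step 2: flows [0->2,0->4,3->1,4->2,4->3] -> levels [5 3 7 3 5]
Step 3: flows [2->0,0=4,1=3,2->4,4->3] -> levels [6 3 5 4 5]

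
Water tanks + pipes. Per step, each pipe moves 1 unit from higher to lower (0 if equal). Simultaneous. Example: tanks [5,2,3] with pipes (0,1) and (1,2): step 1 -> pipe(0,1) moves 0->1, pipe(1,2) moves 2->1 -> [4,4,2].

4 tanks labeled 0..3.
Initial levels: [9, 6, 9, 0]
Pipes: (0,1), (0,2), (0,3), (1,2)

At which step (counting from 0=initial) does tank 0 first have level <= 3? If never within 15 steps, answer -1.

Answer: -1

Derivation:
Step 1: flows [0->1,0=2,0->3,2->1] -> levels [7 8 8 1]
Step 2: flows [1->0,2->0,0->3,1=2] -> levels [8 7 7 2]
Step 3: flows [0->1,0->2,0->3,1=2] -> levels [5 8 8 3]
Step 4: flows [1->0,2->0,0->3,1=2] -> levels [6 7 7 4]
Step 5: flows [1->0,2->0,0->3,1=2] -> levels [7 6 6 5]
Step 6: flows [0->1,0->2,0->3,1=2] -> levels [4 7 7 6]
Step 7: flows [1->0,2->0,3->0,1=2] -> levels [7 6 6 5]
  -> period-2 cycle (repeats step 5); tank 0 never drops to <=3
Tank 0 never reaches <=3 within 15 steps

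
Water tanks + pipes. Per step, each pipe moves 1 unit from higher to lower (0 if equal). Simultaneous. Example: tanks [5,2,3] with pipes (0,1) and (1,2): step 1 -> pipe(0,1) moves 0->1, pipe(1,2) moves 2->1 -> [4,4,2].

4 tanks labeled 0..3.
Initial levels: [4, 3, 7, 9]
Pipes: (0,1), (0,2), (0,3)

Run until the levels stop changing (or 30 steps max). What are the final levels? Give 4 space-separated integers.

Answer: 8 5 5 5

Derivation:
Step 1: flows [0->1,2->0,3->0] -> levels [5 4 6 8]
Step 2: flows [0->1,2->0,3->0] -> levels [6 5 5 7]
Step 3: flows [0->1,0->2,3->0] -> levels [5 6 6 6]
Step 4: flows [1->0,2->0,3->0] -> levels [8 5 5 5]
Step 5: flows [0->1,0->2,0->3] -> levels [5 6 6 6]
  -> period-2 cycle: step 5 state = step 3 state; never stabilizes
  -> state at step 30: (30-3) mod 2 = 1, same as step 4 -> [8 5 5 5]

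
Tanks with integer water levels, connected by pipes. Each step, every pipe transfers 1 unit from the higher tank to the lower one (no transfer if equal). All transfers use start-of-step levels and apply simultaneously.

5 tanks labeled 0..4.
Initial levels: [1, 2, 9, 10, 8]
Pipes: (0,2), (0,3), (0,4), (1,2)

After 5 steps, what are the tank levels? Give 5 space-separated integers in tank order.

Answer: 4 6 6 7 7

Derivation:
Step 1: flows [2->0,3->0,4->0,2->1] -> levels [4 3 7 9 7]
Step 2: flows [2->0,3->0,4->0,2->1] -> levels [7 4 5 8 6]
Step 3: flows [0->2,3->0,0->4,2->1] -> levels [6 5 5 7 7]
Step 4: flows [0->2,3->0,4->0,1=2] -> levels [7 5 6 6 6]
Step 5: flows [0->2,0->3,0->4,2->1] -> levels [4 6 6 7 7]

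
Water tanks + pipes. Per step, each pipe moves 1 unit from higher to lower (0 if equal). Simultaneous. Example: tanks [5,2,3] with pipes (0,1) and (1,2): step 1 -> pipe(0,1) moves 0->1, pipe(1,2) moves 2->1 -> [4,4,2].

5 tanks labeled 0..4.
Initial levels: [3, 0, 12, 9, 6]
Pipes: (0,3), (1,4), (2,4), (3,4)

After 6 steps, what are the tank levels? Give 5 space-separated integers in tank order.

Answer: 6 6 6 6 6

Derivation:
Step 1: flows [3->0,4->1,2->4,3->4] -> levels [4 1 11 7 7]
Step 2: flows [3->0,4->1,2->4,3=4] -> levels [5 2 10 6 7]
Step 3: flows [3->0,4->1,2->4,4->3] -> levels [6 3 9 6 6]
Step 4: flows [0=3,4->1,2->4,3=4] -> levels [6 4 8 6 6]
Step 5: flows [0=3,4->1,2->4,3=4] -> levels [6 5 7 6 6]
Step 6: flows [0=3,4->1,2->4,3=4] -> levels [6 6 6 6 6]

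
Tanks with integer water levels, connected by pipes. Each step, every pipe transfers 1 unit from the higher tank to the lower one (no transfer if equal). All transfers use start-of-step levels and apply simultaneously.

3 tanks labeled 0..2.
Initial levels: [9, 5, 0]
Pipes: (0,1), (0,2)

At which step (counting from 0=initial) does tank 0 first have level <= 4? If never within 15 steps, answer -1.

Answer: 5

Derivation:
Step 1: flows [0->1,0->2] -> levels [7 6 1]
Step 2: flows [0->1,0->2] -> levels [5 7 2]
Step 3: flows [1->0,0->2] -> levels [5 6 3]
Step 4: flows [1->0,0->2] -> levels [5 5 4]
Step 5: flows [0=1,0->2] -> levels [4 5 5]
Tank 0 first reaches <=4 at step 5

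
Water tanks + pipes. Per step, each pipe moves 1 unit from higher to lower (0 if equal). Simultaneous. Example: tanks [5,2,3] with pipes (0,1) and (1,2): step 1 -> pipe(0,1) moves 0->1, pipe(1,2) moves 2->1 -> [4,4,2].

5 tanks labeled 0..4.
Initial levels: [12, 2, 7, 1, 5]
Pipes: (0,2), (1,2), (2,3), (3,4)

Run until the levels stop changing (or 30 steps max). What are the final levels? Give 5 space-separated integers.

Step 1: flows [0->2,2->1,2->3,4->3] -> levels [11 3 6 3 4]
Step 2: flows [0->2,2->1,2->3,4->3] -> levels [10 4 5 5 3]
Step 3: flows [0->2,2->1,2=3,3->4] -> levels [9 5 5 4 4]
Step 4: flows [0->2,1=2,2->3,3=4] -> levels [8 5 5 5 4]
Step 5: flows [0->2,1=2,2=3,3->4] -> levels [7 5 6 4 5]
Step 6: flows [0->2,2->1,2->3,4->3] -> levels [6 6 5 6 4]
Step 7: flows [0->2,1->2,3->2,3->4] -> levels [5 5 8 4 5]
Step 8: flows [2->0,2->1,2->3,4->3] -> levels [6 6 5 6 4]
  -> period-2 cycle: step 8 state = step 6 state; never stabilizes
  -> state at step 30: (30-6) mod 2 = 0, same as step 6 -> [6 6 5 6 4]

Answer: 6 6 5 6 4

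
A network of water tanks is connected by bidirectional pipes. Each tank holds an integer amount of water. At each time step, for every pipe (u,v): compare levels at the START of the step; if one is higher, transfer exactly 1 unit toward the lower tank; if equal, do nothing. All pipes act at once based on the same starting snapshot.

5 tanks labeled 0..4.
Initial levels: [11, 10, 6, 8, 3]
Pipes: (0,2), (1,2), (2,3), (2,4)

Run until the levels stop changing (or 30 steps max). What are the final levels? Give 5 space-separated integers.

Answer: 8 8 6 8 8

Derivation:
Step 1: flows [0->2,1->2,3->2,2->4] -> levels [10 9 8 7 4]
Step 2: flows [0->2,1->2,2->3,2->4] -> levels [9 8 8 8 5]
Step 3: flows [0->2,1=2,2=3,2->4] -> levels [8 8 8 8 6]
Step 4: flows [0=2,1=2,2=3,2->4] -> levels [8 8 7 8 7]
Step 5: flows [0->2,1->2,3->2,2=4] -> levels [7 7 10 7 7]
Step 6: flows [2->0,2->1,2->3,2->4] -> levels [8 8 6 8 8]
Step 7: flows [0->2,1->2,3->2,4->2] -> levels [7 7 10 7 7]
  -> period-2 cycle: step 7 state = step 5 state; never stabilizes
  -> state at step 30: (30-5) mod 2 = 1, same as step 6 -> [8 8 6 8 8]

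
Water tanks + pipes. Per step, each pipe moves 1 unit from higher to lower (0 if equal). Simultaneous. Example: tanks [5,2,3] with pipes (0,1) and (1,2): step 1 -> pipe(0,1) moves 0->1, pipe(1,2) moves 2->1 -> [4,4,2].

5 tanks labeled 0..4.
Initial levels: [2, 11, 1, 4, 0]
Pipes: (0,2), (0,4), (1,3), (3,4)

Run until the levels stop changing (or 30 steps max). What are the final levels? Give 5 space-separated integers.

Answer: 4 4 2 5 3

Derivation:
Step 1: flows [0->2,0->4,1->3,3->4] -> levels [0 10 2 4 2]
Step 2: flows [2->0,4->0,1->3,3->4] -> levels [2 9 1 4 2]
Step 3: flows [0->2,0=4,1->3,3->4] -> levels [1 8 2 4 3]
Step 4: flows [2->0,4->0,1->3,3->4] -> levels [3 7 1 4 3]
Step 5: flows [0->2,0=4,1->3,3->4] -> levels [2 6 2 4 4]
Step 6: flows [0=2,4->0,1->3,3=4] -> levels [3 5 2 5 3]
Step 7: flows [0->2,0=4,1=3,3->4] -> levels [2 5 3 4 4]
Step 8: flows [2->0,4->0,1->3,3=4] -> levels [4 4 2 5 3]
Step 9: flows [0->2,0->4,3->1,3->4] -> levels [2 5 3 3 5]
Step 10: flows [2->0,4->0,1->3,4->3] -> levels [4 4 2 5 3]
  -> period-2 cycle: step 10 state = step 8 state; never stabilizes
  -> state at step 30: (30-8) mod 2 = 0, same as step 8 -> [4 4 2 5 3]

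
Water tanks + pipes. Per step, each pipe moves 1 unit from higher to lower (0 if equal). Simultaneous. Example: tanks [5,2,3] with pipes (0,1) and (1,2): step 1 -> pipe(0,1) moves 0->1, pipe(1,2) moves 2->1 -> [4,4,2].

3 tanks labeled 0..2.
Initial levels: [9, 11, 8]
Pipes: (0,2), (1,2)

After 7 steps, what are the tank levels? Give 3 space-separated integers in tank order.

Step 1: flows [0->2,1->2] -> levels [8 10 10]
Step 2: flows [2->0,1=2] -> levels [9 10 9]
Step 3: flows [0=2,1->2] -> levels [9 9 10]
Step 4: flows [2->0,2->1] -> levels [10 10 8]
Step 5: flows [0->2,1->2] -> levels [9 9 10]
  -> period-2 cycle: step 5 state = step 3 state
  -> state at step 7: (7-3) mod 2 = 0, same as step 3 -> [9 9 10]

Answer: 9 9 10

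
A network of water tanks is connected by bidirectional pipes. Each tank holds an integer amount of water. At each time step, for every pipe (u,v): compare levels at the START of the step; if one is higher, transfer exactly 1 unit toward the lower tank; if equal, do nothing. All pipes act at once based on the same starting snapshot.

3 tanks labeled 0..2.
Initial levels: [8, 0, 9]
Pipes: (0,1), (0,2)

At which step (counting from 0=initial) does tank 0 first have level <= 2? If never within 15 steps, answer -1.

Step 1: flows [0->1,2->0] -> levels [8 1 8]
Step 2: flows [0->1,0=2] -> levels [7 2 8]
Step 3: flows [0->1,2->0] -> levels [7 3 7]
Step 4: flows [0->1,0=2] -> levels [6 4 7]
Step 5: flows [0->1,2->0] -> levels [6 5 6]
Step 6: flows [0->1,0=2] -> levels [5 6 6]
Step 7: flows [1->0,2->0] -> levels [7 5 5]
Step 8: flows [0->1,0->2] -> levels [5 6 6]
  -> period-2 cycle (repeats step 6); tank 0 never drops to <=2
Tank 0 never reaches <=2 within 15 steps

Answer: -1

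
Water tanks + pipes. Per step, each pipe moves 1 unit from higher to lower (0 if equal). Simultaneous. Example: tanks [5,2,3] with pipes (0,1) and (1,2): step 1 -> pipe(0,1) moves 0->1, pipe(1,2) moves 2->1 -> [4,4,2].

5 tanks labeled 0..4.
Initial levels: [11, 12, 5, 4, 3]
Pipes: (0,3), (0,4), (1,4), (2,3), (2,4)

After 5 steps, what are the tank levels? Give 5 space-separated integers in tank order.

Step 1: flows [0->3,0->4,1->4,2->3,2->4] -> levels [9 11 3 6 6]
Step 2: flows [0->3,0->4,1->4,3->2,4->2] -> levels [7 10 5 6 7]
Step 3: flows [0->3,0=4,1->4,3->2,4->2] -> levels [6 9 7 6 7]
Step 4: flows [0=3,4->0,1->4,2->3,2=4] -> levels [7 8 6 7 7]
Step 5: flows [0=3,0=4,1->4,3->2,4->2] -> levels [7 7 8 6 7]

Answer: 7 7 8 6 7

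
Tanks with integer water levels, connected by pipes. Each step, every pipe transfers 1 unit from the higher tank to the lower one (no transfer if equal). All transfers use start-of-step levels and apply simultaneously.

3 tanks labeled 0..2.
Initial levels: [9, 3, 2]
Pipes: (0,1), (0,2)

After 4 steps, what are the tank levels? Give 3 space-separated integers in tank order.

Answer: 6 4 4

Derivation:
Step 1: flows [0->1,0->2] -> levels [7 4 3]
Step 2: flows [0->1,0->2] -> levels [5 5 4]
Step 3: flows [0=1,0->2] -> levels [4 5 5]
Step 4: flows [1->0,2->0] -> levels [6 4 4]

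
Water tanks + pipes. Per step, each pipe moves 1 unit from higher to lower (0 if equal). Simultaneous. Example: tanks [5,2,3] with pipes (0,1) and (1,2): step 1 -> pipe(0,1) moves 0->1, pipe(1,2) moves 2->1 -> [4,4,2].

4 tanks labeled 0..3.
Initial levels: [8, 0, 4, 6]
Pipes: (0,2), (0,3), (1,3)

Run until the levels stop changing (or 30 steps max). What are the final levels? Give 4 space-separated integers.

Step 1: flows [0->2,0->3,3->1] -> levels [6 1 5 6]
Step 2: flows [0->2,0=3,3->1] -> levels [5 2 6 5]
Step 3: flows [2->0,0=3,3->1] -> levels [6 3 5 4]
Step 4: flows [0->2,0->3,3->1] -> levels [4 4 6 4]
Step 5: flows [2->0,0=3,1=3] -> levels [5 4 5 4]
Step 6: flows [0=2,0->3,1=3] -> levels [4 4 5 5]
Step 7: flows [2->0,3->0,3->1] -> levels [6 5 4 3]
Step 8: flows [0->2,0->3,1->3] -> levels [4 4 5 5]
  -> period-2 cycle: step 8 state = step 6 state; never stabilizes
  -> state at step 30: (30-6) mod 2 = 0, same as step 6 -> [4 4 5 5]

Answer: 4 4 5 5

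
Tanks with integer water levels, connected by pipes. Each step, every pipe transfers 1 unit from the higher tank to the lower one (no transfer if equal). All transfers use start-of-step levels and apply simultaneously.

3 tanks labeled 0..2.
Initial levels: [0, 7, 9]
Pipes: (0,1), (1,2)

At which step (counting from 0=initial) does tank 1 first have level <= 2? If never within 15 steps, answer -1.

Step 1: flows [1->0,2->1] -> levels [1 7 8]
Step 2: flows [1->0,2->1] -> levels [2 7 7]
Step 3: flows [1->0,1=2] -> levels [3 6 7]
Step 4: flows [1->0,2->1] -> levels [4 6 6]
Step 5: flows [1->0,1=2] -> levels [5 5 6]
Step 6: flows [0=1,2->1] -> levels [5 6 5]
Step 7: flows [1->0,1->2] -> levels [6 4 6]
Step 8: flows [0->1,2->1] -> levels [5 6 5]
  -> period-2 cycle (repeats step 6); tank 1 never drops to <=2
Tank 1 never reaches <=2 within 15 steps

Answer: -1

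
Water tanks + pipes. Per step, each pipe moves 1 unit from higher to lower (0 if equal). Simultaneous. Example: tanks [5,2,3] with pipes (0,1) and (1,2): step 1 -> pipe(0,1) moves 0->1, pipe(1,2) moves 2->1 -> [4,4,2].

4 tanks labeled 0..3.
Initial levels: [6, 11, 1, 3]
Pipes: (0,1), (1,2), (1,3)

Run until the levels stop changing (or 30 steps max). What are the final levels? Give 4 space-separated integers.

Step 1: flows [1->0,1->2,1->3] -> levels [7 8 2 4]
Step 2: flows [1->0,1->2,1->3] -> levels [8 5 3 5]
Step 3: flows [0->1,1->2,1=3] -> levels [7 5 4 5]
Step 4: flows [0->1,1->2,1=3] -> levels [6 5 5 5]
Step 5: flows [0->1,1=2,1=3] -> levels [5 6 5 5]
Step 6: flows [1->0,1->2,1->3] -> levels [6 3 6 6]
Step 7: flows [0->1,2->1,3->1] -> levels [5 6 5 5]
  -> period-2 cycle: step 7 state = step 5 state; never stabilizes
  -> state at step 30: (30-5) mod 2 = 1, same as step 6 -> [6 3 6 6]

Answer: 6 3 6 6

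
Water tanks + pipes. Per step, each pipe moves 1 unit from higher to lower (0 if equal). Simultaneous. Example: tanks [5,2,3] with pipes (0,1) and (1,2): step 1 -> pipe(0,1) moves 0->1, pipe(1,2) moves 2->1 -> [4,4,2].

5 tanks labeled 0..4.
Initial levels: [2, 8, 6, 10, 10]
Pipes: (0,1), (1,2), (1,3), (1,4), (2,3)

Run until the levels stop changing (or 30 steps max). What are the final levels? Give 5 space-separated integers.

Answer: 6 9 7 7 7

Derivation:
Step 1: flows [1->0,1->2,3->1,4->1,3->2] -> levels [3 8 8 8 9]
Step 2: flows [1->0,1=2,1=3,4->1,2=3] -> levels [4 8 8 8 8]
Step 3: flows [1->0,1=2,1=3,1=4,2=3] -> levels [5 7 8 8 8]
Step 4: flows [1->0,2->1,3->1,4->1,2=3] -> levels [6 9 7 7 7]
Step 5: flows [1->0,1->2,1->3,1->4,2=3] -> levels [7 5 8 8 8]
Step 6: flows [0->1,2->1,3->1,4->1,2=3] -> levels [6 9 7 7 7]
  -> period-2 cycle: step 6 state = step 4 state; never stabilizes
  -> state at step 30: (30-4) mod 2 = 0, same as step 4 -> [6 9 7 7 7]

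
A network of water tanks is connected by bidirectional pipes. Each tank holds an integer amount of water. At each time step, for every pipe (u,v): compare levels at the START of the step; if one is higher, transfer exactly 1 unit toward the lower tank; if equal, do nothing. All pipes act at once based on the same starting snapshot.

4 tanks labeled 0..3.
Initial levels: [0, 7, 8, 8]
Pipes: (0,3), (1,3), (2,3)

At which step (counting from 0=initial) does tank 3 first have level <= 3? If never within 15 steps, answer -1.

Step 1: flows [3->0,3->1,2=3] -> levels [1 8 8 6]
Step 2: flows [3->0,1->3,2->3] -> levels [2 7 7 7]
Step 3: flows [3->0,1=3,2=3] -> levels [3 7 7 6]
Step 4: flows [3->0,1->3,2->3] -> levels [4 6 6 7]
Step 5: flows [3->0,3->1,3->2] -> levels [5 7 7 4]
Step 6: flows [0->3,1->3,2->3] -> levels [4 6 6 7]
  -> period-2 cycle (repeats step 4); tank 3 never drops to <=3
Tank 3 never reaches <=3 within 15 steps

Answer: -1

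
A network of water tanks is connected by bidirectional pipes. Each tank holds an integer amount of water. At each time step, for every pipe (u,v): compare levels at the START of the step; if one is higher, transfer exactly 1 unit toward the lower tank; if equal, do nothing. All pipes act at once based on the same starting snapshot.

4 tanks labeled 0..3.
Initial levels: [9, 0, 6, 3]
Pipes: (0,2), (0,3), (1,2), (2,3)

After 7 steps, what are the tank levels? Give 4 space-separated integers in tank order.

Answer: 4 4 6 4

Derivation:
Step 1: flows [0->2,0->3,2->1,2->3] -> levels [7 1 5 5]
Step 2: flows [0->2,0->3,2->1,2=3] -> levels [5 2 5 6]
Step 3: flows [0=2,3->0,2->1,3->2] -> levels [6 3 5 4]
Step 4: flows [0->2,0->3,2->1,2->3] -> levels [4 4 4 6]
Step 5: flows [0=2,3->0,1=2,3->2] -> levels [5 4 5 4]
Step 6: flows [0=2,0->3,2->1,2->3] -> levels [4 5 3 6]
Step 7: flows [0->2,3->0,1->2,3->2] -> levels [4 4 6 4]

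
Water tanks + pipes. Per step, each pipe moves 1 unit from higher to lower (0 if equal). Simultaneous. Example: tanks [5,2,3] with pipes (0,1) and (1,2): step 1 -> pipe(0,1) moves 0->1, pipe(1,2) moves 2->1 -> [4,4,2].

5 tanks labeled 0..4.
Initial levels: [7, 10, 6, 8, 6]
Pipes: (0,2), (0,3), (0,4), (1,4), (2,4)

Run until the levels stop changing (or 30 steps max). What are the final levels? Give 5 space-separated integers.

Answer: 9 8 8 6 6

Derivation:
Step 1: flows [0->2,3->0,0->4,1->4,2=4] -> levels [6 9 7 7 8]
Step 2: flows [2->0,3->0,4->0,1->4,4->2] -> levels [9 8 7 6 7]
Step 3: flows [0->2,0->3,0->4,1->4,2=4] -> levels [6 7 8 7 9]
Step 4: flows [2->0,3->0,4->0,4->1,4->2] -> levels [9 8 8 6 6]
Step 5: flows [0->2,0->3,0->4,1->4,2->4] -> levels [6 7 8 7 9]
  -> period-2 cycle: step 5 state = step 3 state; never stabilizes
  -> state at step 30: (30-3) mod 2 = 1, same as step 4 -> [9 8 8 6 6]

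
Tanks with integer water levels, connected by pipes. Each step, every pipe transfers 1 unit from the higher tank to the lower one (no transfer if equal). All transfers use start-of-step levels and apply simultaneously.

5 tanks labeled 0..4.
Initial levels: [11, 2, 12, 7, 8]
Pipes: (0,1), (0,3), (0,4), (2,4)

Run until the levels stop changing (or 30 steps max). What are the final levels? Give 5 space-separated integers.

Answer: 7 8 8 8 9

Derivation:
Step 1: flows [0->1,0->3,0->4,2->4] -> levels [8 3 11 8 10]
Step 2: flows [0->1,0=3,4->0,2->4] -> levels [8 4 10 8 10]
Step 3: flows [0->1,0=3,4->0,2=4] -> levels [8 5 10 8 9]
Step 4: flows [0->1,0=3,4->0,2->4] -> levels [8 6 9 8 9]
Step 5: flows [0->1,0=3,4->0,2=4] -> levels [8 7 9 8 8]
Step 6: flows [0->1,0=3,0=4,2->4] -> levels [7 8 8 8 9]
Step 7: flows [1->0,3->0,4->0,4->2] -> levels [10 7 9 7 7]
Step 8: flows [0->1,0->3,0->4,2->4] -> levels [7 8 8 8 9]
  -> period-2 cycle: step 8 state = step 6 state; never stabilizes
  -> state at step 30: (30-6) mod 2 = 0, same as step 6 -> [7 8 8 8 9]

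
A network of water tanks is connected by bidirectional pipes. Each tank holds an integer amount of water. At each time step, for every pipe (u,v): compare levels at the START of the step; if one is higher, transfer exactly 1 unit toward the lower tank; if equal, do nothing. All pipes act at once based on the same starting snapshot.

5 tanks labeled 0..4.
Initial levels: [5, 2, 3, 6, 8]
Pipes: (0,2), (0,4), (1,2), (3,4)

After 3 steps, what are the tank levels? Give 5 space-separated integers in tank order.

Answer: 5 4 4 6 5

Derivation:
Step 1: flows [0->2,4->0,2->1,4->3] -> levels [5 3 3 7 6]
Step 2: flows [0->2,4->0,1=2,3->4] -> levels [5 3 4 6 6]
Step 3: flows [0->2,4->0,2->1,3=4] -> levels [5 4 4 6 5]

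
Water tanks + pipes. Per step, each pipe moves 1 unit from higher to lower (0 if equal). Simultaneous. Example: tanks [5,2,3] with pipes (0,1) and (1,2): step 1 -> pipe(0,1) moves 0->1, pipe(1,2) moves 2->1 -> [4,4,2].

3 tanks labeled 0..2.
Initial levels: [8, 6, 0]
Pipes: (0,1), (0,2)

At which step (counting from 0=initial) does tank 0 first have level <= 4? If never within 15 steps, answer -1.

Answer: 5

Derivation:
Step 1: flows [0->1,0->2] -> levels [6 7 1]
Step 2: flows [1->0,0->2] -> levels [6 6 2]
Step 3: flows [0=1,0->2] -> levels [5 6 3]
Step 4: flows [1->0,0->2] -> levels [5 5 4]
Step 5: flows [0=1,0->2] -> levels [4 5 5]
Tank 0 first reaches <=4 at step 5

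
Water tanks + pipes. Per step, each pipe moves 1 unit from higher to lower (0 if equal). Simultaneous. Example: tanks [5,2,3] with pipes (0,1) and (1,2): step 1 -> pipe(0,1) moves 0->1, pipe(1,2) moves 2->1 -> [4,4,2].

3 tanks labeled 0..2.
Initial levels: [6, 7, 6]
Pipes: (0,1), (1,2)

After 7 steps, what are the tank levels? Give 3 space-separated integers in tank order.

Answer: 7 5 7

Derivation:
Step 1: flows [1->0,1->2] -> levels [7 5 7]
Step 2: flows [0->1,2->1] -> levels [6 7 6]
  -> period-2 cycle: step 2 state = step 0 state
  -> state at step 7: (7-0) mod 2 = 1, same as step 1 -> [7 5 7]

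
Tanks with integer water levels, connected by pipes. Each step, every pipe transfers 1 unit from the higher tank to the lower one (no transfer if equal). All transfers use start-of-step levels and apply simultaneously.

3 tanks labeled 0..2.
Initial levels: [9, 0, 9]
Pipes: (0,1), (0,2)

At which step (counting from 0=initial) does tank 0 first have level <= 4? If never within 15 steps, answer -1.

Step 1: flows [0->1,0=2] -> levels [8 1 9]
Step 2: flows [0->1,2->0] -> levels [8 2 8]
Step 3: flows [0->1,0=2] -> levels [7 3 8]
Step 4: flows [0->1,2->0] -> levels [7 4 7]
Step 5: flows [0->1,0=2] -> levels [6 5 7]
Step 6: flows [0->1,2->0] -> levels [6 6 6]
Step 7: flows [0=1,0=2] -> levels [6 6 6]
  -> stable; tank 0 stays at 6 > 4
Tank 0 never reaches <=4 within 15 steps

Answer: -1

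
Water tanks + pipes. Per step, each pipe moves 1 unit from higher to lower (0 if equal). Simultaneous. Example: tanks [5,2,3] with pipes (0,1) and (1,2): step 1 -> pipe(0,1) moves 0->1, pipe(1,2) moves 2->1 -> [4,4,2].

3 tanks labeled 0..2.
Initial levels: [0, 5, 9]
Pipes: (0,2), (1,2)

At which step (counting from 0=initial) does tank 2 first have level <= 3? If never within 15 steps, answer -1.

Step 1: flows [2->0,2->1] -> levels [1 6 7]
Step 2: flows [2->0,2->1] -> levels [2 7 5]
Step 3: flows [2->0,1->2] -> levels [3 6 5]
Step 4: flows [2->0,1->2] -> levels [4 5 5]
Step 5: flows [2->0,1=2] -> levels [5 5 4]
Step 6: flows [0->2,1->2] -> levels [4 4 6]
Step 7: flows [2->0,2->1] -> levels [5 5 4]
  -> period-2 cycle (repeats step 5); tank 2 never drops to <=3
Tank 2 never reaches <=3 within 15 steps

Answer: -1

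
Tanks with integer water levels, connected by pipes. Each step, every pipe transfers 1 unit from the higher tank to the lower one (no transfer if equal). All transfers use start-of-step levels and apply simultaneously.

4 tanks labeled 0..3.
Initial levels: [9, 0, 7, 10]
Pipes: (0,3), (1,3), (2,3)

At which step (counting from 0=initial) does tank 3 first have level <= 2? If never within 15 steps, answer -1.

Step 1: flows [3->0,3->1,3->2] -> levels [10 1 8 7]
Step 2: flows [0->3,3->1,2->3] -> levels [9 2 7 8]
Step 3: flows [0->3,3->1,3->2] -> levels [8 3 8 7]
Step 4: flows [0->3,3->1,2->3] -> levels [7 4 7 8]
Step 5: flows [3->0,3->1,3->2] -> levels [8 5 8 5]
Step 6: flows [0->3,1=3,2->3] -> levels [7 5 7 7]
Step 7: flows [0=3,3->1,2=3] -> levels [7 6 7 6]
Step 8: flows [0->3,1=3,2->3] -> levels [6 6 6 8]
Step 9: flows [3->0,3->1,3->2] -> levels [7 7 7 5]
Step 10: flows [0->3,1->3,2->3] -> levels [6 6 6 8]
  -> period-2 cycle (repeats step 8); tank 3 never drops to <=2
Tank 3 never reaches <=2 within 15 steps

Answer: -1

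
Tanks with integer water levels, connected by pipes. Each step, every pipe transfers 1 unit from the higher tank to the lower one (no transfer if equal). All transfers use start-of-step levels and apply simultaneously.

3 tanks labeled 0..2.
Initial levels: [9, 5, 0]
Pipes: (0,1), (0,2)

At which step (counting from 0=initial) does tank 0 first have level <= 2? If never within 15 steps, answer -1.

Answer: -1

Derivation:
Step 1: flows [0->1,0->2] -> levels [7 6 1]
Step 2: flows [0->1,0->2] -> levels [5 7 2]
Step 3: flows [1->0,0->2] -> levels [5 6 3]
Step 4: flows [1->0,0->2] -> levels [5 5 4]
Step 5: flows [0=1,0->2] -> levels [4 5 5]
Step 6: flows [1->0,2->0] -> levels [6 4 4]
Step 7: flows [0->1,0->2] -> levels [4 5 5]
  -> period-2 cycle (repeats step 5); tank 0 never drops to <=2
Tank 0 never reaches <=2 within 15 steps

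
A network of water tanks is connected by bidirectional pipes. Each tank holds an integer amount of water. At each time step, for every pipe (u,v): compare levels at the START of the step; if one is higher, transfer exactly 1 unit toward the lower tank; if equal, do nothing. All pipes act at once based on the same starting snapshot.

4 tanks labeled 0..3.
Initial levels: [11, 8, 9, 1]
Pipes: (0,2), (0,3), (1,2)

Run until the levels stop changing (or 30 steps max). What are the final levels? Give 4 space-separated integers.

Answer: 6 7 9 7

Derivation:
Step 1: flows [0->2,0->3,2->1] -> levels [9 9 9 2]
Step 2: flows [0=2,0->3,1=2] -> levels [8 9 9 3]
Step 3: flows [2->0,0->3,1=2] -> levels [8 9 8 4]
Step 4: flows [0=2,0->3,1->2] -> levels [7 8 9 5]
Step 5: flows [2->0,0->3,2->1] -> levels [7 9 7 6]
Step 6: flows [0=2,0->3,1->2] -> levels [6 8 8 7]
Step 7: flows [2->0,3->0,1=2] -> levels [8 8 7 6]
Step 8: flows [0->2,0->3,1->2] -> levels [6 7 9 7]
Step 9: flows [2->0,3->0,2->1] -> levels [8 8 7 6]
  -> period-2 cycle: step 9 state = step 7 state; never stabilizes
  -> state at step 30: (30-7) mod 2 = 1, same as step 8 -> [6 7 9 7]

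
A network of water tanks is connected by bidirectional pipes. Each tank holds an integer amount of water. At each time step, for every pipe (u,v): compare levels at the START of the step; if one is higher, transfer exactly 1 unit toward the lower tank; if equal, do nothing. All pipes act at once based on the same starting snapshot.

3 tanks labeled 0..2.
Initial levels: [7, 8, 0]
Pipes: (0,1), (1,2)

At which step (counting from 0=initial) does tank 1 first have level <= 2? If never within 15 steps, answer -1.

Step 1: flows [1->0,1->2] -> levels [8 6 1]
Step 2: flows [0->1,1->2] -> levels [7 6 2]
Step 3: flows [0->1,1->2] -> levels [6 6 3]
Step 4: flows [0=1,1->2] -> levels [6 5 4]
Step 5: flows [0->1,1->2] -> levels [5 5 5]
Step 6: flows [0=1,1=2] -> levels [5 5 5]
  -> stable; tank 1 stays at 5 > 2
Tank 1 never reaches <=2 within 15 steps

Answer: -1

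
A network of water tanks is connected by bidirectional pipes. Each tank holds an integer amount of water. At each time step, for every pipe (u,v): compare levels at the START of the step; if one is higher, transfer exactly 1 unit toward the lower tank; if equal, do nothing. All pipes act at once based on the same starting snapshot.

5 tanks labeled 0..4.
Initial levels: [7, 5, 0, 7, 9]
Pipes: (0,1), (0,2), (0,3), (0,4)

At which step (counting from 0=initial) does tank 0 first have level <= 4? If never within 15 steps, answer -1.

Step 1: flows [0->1,0->2,0=3,4->0] -> levels [6 6 1 7 8]
Step 2: flows [0=1,0->2,3->0,4->0] -> levels [7 6 2 6 7]
Step 3: flows [0->1,0->2,0->3,0=4] -> levels [4 7 3 7 7]
Tank 0 first reaches <=4 at step 3

Answer: 3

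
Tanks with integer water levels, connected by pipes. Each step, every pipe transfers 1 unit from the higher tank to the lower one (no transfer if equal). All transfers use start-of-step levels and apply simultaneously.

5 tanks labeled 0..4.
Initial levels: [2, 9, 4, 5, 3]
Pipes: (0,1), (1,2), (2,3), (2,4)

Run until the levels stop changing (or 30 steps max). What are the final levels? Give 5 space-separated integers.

Answer: 4 5 4 5 5

Derivation:
Step 1: flows [1->0,1->2,3->2,2->4] -> levels [3 7 5 4 4]
Step 2: flows [1->0,1->2,2->3,2->4] -> levels [4 5 4 5 5]
Step 3: flows [1->0,1->2,3->2,4->2] -> levels [5 3 7 4 4]
Step 4: flows [0->1,2->1,2->3,2->4] -> levels [4 5 4 5 5]
  -> period-2 cycle: step 4 state = step 2 state; never stabilizes
  -> state at step 30: (30-2) mod 2 = 0, same as step 2 -> [4 5 4 5 5]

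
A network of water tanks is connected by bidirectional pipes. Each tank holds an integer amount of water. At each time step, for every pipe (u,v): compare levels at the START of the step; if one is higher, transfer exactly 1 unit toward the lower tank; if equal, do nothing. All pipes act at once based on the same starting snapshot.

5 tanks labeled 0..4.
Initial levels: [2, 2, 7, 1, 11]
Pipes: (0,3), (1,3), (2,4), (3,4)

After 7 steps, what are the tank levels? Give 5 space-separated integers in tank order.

Answer: 3 3 6 6 5

Derivation:
Step 1: flows [0->3,1->3,4->2,4->3] -> levels [1 1 8 4 9]
Step 2: flows [3->0,3->1,4->2,4->3] -> levels [2 2 9 3 7]
Step 3: flows [3->0,3->1,2->4,4->3] -> levels [3 3 8 2 7]
Step 4: flows [0->3,1->3,2->4,4->3] -> levels [2 2 7 5 7]
Step 5: flows [3->0,3->1,2=4,4->3] -> levels [3 3 7 4 6]
Step 6: flows [3->0,3->1,2->4,4->3] -> levels [4 4 6 3 6]
Step 7: flows [0->3,1->3,2=4,4->3] -> levels [3 3 6 6 5]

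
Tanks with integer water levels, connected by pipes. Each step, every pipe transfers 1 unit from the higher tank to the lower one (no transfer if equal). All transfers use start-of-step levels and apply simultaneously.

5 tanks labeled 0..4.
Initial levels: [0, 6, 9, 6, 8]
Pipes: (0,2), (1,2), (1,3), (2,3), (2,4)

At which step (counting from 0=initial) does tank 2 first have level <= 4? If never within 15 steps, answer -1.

Step 1: flows [2->0,2->1,1=3,2->3,2->4] -> levels [1 7 5 7 9]
Step 2: flows [2->0,1->2,1=3,3->2,4->2] -> levels [2 6 7 6 8]
Step 3: flows [2->0,2->1,1=3,2->3,4->2] -> levels [3 7 5 7 7]
Step 4: flows [2->0,1->2,1=3,3->2,4->2] -> levels [4 6 7 6 6]
Step 5: flows [2->0,2->1,1=3,2->3,2->4] -> levels [5 7 3 7 7]
Tank 2 first reaches <=4 at step 5

Answer: 5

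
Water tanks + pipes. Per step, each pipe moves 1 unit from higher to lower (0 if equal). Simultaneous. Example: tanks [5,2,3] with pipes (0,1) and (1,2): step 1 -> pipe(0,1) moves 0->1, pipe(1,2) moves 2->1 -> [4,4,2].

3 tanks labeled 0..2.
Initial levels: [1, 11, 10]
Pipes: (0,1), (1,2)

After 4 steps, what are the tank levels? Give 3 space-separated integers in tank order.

Answer: 5 8 9

Derivation:
Step 1: flows [1->0,1->2] -> levels [2 9 11]
Step 2: flows [1->0,2->1] -> levels [3 9 10]
Step 3: flows [1->0,2->1] -> levels [4 9 9]
Step 4: flows [1->0,1=2] -> levels [5 8 9]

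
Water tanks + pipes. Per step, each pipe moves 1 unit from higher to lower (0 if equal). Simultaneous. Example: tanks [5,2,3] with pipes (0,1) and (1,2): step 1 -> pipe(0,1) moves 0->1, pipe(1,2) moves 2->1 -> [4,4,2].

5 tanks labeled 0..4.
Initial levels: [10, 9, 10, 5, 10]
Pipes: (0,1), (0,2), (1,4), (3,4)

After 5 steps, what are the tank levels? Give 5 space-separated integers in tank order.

Answer: 8 10 10 9 7

Derivation:
Step 1: flows [0->1,0=2,4->1,4->3] -> levels [9 11 10 6 8]
Step 2: flows [1->0,2->0,1->4,4->3] -> levels [11 9 9 7 8]
Step 3: flows [0->1,0->2,1->4,4->3] -> levels [9 9 10 8 8]
Step 4: flows [0=1,2->0,1->4,3=4] -> levels [10 8 9 8 9]
Step 5: flows [0->1,0->2,4->1,4->3] -> levels [8 10 10 9 7]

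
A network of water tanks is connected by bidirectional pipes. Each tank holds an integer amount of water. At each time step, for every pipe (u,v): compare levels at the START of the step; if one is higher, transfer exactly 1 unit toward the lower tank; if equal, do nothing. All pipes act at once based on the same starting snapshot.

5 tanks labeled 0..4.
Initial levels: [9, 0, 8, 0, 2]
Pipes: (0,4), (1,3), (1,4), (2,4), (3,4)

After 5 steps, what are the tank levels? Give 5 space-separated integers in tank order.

Answer: 4 4 4 4 3

Derivation:
Step 1: flows [0->4,1=3,4->1,2->4,4->3] -> levels [8 1 7 1 2]
Step 2: flows [0->4,1=3,4->1,2->4,4->3] -> levels [7 2 6 2 2]
Step 3: flows [0->4,1=3,1=4,2->4,3=4] -> levels [6 2 5 2 4]
Step 4: flows [0->4,1=3,4->1,2->4,4->3] -> levels [5 3 4 3 4]
Step 5: flows [0->4,1=3,4->1,2=4,4->3] -> levels [4 4 4 4 3]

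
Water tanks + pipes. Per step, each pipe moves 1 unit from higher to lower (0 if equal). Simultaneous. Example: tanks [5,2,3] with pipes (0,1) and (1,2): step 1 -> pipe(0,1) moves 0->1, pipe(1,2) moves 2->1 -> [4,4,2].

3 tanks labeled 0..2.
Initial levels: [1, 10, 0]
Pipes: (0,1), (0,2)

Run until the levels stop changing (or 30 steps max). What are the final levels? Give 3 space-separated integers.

Step 1: flows [1->0,0->2] -> levels [1 9 1]
Step 2: flows [1->0,0=2] -> levels [2 8 1]
Step 3: flows [1->0,0->2] -> levels [2 7 2]
Step 4: flows [1->0,0=2] -> levels [3 6 2]
Step 5: flows [1->0,0->2] -> levels [3 5 3]
Step 6: flows [1->0,0=2] -> levels [4 4 3]
Step 7: flows [0=1,0->2] -> levels [3 4 4]
Step 8: flows [1->0,2->0] -> levels [5 3 3]
Step 9: flows [0->1,0->2] -> levels [3 4 4]
  -> period-2 cycle: step 9 state = step 7 state; never stabilizes
  -> state at step 30: (30-7) mod 2 = 1, same as step 8 -> [5 3 3]

Answer: 5 3 3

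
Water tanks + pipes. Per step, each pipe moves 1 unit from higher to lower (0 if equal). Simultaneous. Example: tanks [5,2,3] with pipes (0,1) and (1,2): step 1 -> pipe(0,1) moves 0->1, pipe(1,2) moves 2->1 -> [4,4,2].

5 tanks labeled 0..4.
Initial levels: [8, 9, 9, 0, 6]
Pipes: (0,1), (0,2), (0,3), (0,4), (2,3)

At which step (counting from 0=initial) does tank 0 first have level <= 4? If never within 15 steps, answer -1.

Step 1: flows [1->0,2->0,0->3,0->4,2->3] -> levels [8 8 7 2 7]
Step 2: flows [0=1,0->2,0->3,0->4,2->3] -> levels [5 8 7 4 8]
Step 3: flows [1->0,2->0,0->3,4->0,2->3] -> levels [7 7 5 6 7]
Step 4: flows [0=1,0->2,0->3,0=4,3->2] -> levels [5 7 7 6 7]
Step 5: flows [1->0,2->0,3->0,4->0,2->3] -> levels [9 6 5 6 6]
Step 6: flows [0->1,0->2,0->3,0->4,3->2] -> levels [5 7 7 6 7]
  -> period-2 cycle (repeats step 4); tank 0 never drops to <=4
Tank 0 never reaches <=4 within 15 steps

Answer: -1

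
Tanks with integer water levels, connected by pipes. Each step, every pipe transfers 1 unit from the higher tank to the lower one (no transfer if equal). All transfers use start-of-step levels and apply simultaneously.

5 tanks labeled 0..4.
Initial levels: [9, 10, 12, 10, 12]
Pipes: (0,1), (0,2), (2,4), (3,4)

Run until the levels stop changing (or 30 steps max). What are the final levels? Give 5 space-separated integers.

Answer: 9 11 12 11 10

Derivation:
Step 1: flows [1->0,2->0,2=4,4->3] -> levels [11 9 11 11 11]
Step 2: flows [0->1,0=2,2=4,3=4] -> levels [10 10 11 11 11]
Step 3: flows [0=1,2->0,2=4,3=4] -> levels [11 10 10 11 11]
Step 4: flows [0->1,0->2,4->2,3=4] -> levels [9 11 12 11 10]
Step 5: flows [1->0,2->0,2->4,3->4] -> levels [11 10 10 10 12]
Step 6: flows [0->1,0->2,4->2,4->3] -> levels [9 11 12 11 10]
  -> period-2 cycle: step 6 state = step 4 state; never stabilizes
  -> state at step 30: (30-4) mod 2 = 0, same as step 4 -> [9 11 12 11 10]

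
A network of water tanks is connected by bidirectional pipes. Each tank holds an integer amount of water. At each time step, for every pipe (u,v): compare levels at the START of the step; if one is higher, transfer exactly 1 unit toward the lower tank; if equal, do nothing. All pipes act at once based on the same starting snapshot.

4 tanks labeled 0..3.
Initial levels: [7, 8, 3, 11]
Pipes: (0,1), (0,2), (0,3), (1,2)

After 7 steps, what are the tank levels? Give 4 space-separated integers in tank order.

Step 1: flows [1->0,0->2,3->0,1->2] -> levels [8 6 5 10]
Step 2: flows [0->1,0->2,3->0,1->2] -> levels [7 6 7 9]
Step 3: flows [0->1,0=2,3->0,2->1] -> levels [7 8 6 8]
Step 4: flows [1->0,0->2,3->0,1->2] -> levels [8 6 8 7]
Step 5: flows [0->1,0=2,0->3,2->1] -> levels [6 8 7 8]
Step 6: flows [1->0,2->0,3->0,1->2] -> levels [9 6 7 7]
Step 7: flows [0->1,0->2,0->3,2->1] -> levels [6 8 7 8]

Answer: 6 8 7 8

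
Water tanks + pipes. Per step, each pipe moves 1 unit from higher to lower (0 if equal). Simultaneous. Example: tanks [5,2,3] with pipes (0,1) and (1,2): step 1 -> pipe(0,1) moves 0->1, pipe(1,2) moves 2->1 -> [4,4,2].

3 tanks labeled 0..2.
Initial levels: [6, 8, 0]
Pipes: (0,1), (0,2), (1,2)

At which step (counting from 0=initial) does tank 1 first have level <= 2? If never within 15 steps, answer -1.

Step 1: flows [1->0,0->2,1->2] -> levels [6 6 2]
Step 2: flows [0=1,0->2,1->2] -> levels [5 5 4]
Step 3: flows [0=1,0->2,1->2] -> levels [4 4 6]
Step 4: flows [0=1,2->0,2->1] -> levels [5 5 4]
  -> period-2 cycle (repeats step 2); tank 1 never drops to <=2
Tank 1 never reaches <=2 within 15 steps

Answer: -1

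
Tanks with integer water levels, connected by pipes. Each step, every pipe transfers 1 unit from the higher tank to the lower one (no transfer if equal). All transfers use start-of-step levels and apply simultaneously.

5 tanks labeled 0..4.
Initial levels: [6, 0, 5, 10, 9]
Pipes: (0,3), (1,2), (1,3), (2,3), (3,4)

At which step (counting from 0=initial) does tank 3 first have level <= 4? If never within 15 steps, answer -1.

Answer: 5

Derivation:
Step 1: flows [3->0,2->1,3->1,3->2,3->4] -> levels [7 2 5 6 10]
Step 2: flows [0->3,2->1,3->1,3->2,4->3] -> levels [6 4 5 6 9]
Step 3: flows [0=3,2->1,3->1,3->2,4->3] -> levels [6 6 5 5 8]
Step 4: flows [0->3,1->2,1->3,2=3,4->3] -> levels [5 4 6 8 7]
Step 5: flows [3->0,2->1,3->1,3->2,3->4] -> levels [6 6 6 4 8]
Tank 3 first reaches <=4 at step 5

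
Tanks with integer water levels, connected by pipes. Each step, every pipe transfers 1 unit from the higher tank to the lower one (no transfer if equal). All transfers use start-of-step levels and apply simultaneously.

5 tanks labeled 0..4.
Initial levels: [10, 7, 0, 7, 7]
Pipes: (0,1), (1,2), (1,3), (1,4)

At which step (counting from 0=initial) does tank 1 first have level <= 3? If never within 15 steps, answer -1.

Step 1: flows [0->1,1->2,1=3,1=4] -> levels [9 7 1 7 7]
Step 2: flows [0->1,1->2,1=3,1=4] -> levels [8 7 2 7 7]
Step 3: flows [0->1,1->2,1=3,1=4] -> levels [7 7 3 7 7]
Step 4: flows [0=1,1->2,1=3,1=4] -> levels [7 6 4 7 7]
Step 5: flows [0->1,1->2,3->1,4->1] -> levels [6 8 5 6 6]
Step 6: flows [1->0,1->2,1->3,1->4] -> levels [7 4 6 7 7]
Step 7: flows [0->1,2->1,3->1,4->1] -> levels [6 8 5 6 6]
  -> period-2 cycle (repeats step 5); tank 1 never drops to <=3
Tank 1 never reaches <=3 within 15 steps

Answer: -1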